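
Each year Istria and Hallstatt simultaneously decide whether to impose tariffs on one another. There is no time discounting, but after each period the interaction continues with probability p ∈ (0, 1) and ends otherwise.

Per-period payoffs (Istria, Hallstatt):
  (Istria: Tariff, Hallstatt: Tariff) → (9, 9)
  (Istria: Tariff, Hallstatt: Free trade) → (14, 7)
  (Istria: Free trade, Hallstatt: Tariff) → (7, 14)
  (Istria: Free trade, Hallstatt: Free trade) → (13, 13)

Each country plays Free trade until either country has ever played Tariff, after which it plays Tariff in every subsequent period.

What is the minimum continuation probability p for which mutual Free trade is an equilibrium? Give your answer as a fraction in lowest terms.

1/5

With no time discounting, the continuation probability p plays the role of the discount factor.
Grim-trigger IC: 13/(1−p) ≥ 14 + 9p/(1−p) ⇒ p ≥ (14−13)/(14−9) = 1/5.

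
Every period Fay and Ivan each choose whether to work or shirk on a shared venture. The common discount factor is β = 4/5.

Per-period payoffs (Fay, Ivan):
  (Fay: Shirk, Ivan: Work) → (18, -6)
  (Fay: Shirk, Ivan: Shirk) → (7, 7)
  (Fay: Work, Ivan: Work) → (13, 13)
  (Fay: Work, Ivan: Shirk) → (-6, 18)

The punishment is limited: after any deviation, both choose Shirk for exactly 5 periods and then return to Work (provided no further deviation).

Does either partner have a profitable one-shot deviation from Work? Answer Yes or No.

No

A one-shot deviation gives 18 now, then 7 for 5 periods, then back to 13.
Gain from deviating: (18−13) today; loss: (13−7) in each of the next 5 periods.
No-deviation condition: (13−7)(β+…+β^5) ≥ 18−13, i.e. β+…+β^5 ≥ 5/6.
At β = 4/5: β+…+β^5 = 2.6893 ≥ 0.8333.
So cooperation is sustainable.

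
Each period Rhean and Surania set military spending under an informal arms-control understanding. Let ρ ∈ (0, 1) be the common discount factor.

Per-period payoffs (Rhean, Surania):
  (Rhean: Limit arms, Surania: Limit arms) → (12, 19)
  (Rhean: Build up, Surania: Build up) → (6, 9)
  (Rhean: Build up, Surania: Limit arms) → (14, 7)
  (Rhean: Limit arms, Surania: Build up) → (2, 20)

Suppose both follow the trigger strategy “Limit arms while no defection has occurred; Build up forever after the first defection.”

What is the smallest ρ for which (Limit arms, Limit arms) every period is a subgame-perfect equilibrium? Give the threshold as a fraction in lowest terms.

For Rhean: deviation gain 14−12 = 2, per-period punishment loss 12−6 = 6. IC gives ρ ≥ 2/8 = 1/4.
For Surania: gain 1, loss 10 per period, so ρ ≥ 1/11.
The tighter constraint is Rhean's, so cooperation needs ρ ≥ 1/4.

1/4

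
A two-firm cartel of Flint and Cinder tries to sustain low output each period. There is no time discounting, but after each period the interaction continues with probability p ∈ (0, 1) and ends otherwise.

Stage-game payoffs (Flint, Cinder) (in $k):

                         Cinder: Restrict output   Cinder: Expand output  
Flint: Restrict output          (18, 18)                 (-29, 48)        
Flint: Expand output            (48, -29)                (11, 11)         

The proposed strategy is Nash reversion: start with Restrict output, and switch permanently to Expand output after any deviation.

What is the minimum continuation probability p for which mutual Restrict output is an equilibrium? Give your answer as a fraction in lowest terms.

30/37

Expected cooperation value is 18 + p·18 + p²·18 + … = 18/(1−p); deviation gives 48 + p·11/(1−p).
18 ≥ 48(1−p) + 11p ⇒ 37p ≥ 30 ⇒ p ≥ 30/37.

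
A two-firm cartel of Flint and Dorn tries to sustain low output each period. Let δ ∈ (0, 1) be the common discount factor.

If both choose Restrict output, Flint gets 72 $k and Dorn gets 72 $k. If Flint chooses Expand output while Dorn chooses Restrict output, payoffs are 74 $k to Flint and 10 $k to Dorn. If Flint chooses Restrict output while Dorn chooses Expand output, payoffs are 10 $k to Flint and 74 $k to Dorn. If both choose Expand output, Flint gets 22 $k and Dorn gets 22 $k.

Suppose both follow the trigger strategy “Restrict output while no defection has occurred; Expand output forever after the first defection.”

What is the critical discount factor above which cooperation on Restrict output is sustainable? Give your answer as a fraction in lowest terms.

1/26

Cooperation forever yields 72 each period: 72/(1−δ).
Deviating yields 74 once, then 22 forever: 74 + 22δ/(1−δ).
No profitable deviation requires 72/(1−δ) ≥ 74 + 22δ/(1−δ).
Multiplying by (1−δ): 72 ≥ 74(1−δ) + 22δ = 74 − 52δ.
So 52δ ≥ 2, i.e. δ ≥ 2/52 = 1/26.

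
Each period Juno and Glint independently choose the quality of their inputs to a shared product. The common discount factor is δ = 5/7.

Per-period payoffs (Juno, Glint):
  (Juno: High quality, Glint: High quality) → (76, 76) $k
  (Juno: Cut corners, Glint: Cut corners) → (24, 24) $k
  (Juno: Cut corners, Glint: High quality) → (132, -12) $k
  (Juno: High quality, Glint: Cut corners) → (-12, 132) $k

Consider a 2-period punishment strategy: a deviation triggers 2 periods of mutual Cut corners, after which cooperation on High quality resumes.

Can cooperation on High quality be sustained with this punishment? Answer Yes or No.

A one-shot deviation gives 132 now, then 24 for 2 periods, then back to 76.
Gain from deviating: (132−76) today; loss: (76−24) in each of the next 2 periods.
No-deviation condition: (76−24)(δ+…+δ^2) ≥ 132−76, i.e. δ+…+δ^2 ≥ 14/13.
At δ = 5/7: δ+…+δ^2 = 1.2245 ≥ 1.0769.
So cooperation is sustainable.

Yes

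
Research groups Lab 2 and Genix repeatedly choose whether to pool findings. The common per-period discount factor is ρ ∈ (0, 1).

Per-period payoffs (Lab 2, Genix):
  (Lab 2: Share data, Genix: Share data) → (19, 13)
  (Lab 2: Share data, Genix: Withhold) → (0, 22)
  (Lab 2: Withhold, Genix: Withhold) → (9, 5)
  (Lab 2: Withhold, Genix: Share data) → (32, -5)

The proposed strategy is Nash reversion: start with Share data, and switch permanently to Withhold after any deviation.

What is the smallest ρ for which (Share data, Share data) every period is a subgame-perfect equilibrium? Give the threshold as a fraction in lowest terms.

13/23

Lab 2's threshold: (32−19)/(32−9) = 13/23.
Genix's threshold: (22−13)/(22−5) = 9/17.
13/23 > 9/17, so Lab 2 binds and ρ* = 13/23.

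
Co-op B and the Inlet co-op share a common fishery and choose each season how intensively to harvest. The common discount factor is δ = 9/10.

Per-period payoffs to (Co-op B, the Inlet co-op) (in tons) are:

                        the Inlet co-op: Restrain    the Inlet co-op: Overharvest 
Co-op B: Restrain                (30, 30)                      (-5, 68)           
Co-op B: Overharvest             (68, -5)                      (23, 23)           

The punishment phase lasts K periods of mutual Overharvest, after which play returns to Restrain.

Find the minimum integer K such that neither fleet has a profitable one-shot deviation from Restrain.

9

Need Σ_{k=1}^{K} δ^k ≥ (68−30)/(30−23) = 5.4286 at δ = 9/10.
At K = 8 the sum is 5.1258 < 5.4286; at K = 9 it is 5.5132 ≥ 5.4286.
So the minimum punishment length is K = 9.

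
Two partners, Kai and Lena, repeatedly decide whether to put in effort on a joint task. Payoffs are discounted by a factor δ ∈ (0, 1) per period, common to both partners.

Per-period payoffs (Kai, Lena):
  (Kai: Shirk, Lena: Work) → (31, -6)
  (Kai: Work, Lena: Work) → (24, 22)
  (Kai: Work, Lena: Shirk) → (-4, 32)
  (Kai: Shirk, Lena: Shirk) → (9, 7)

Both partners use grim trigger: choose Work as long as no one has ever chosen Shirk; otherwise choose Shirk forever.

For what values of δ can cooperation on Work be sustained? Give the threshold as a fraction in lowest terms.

Kai's threshold: (31−24)/(31−9) = 7/22.
Lena's threshold: (32−22)/(32−7) = 2/5.
7/22 < 2/5, so Lena binds and δ* = 2/5.

2/5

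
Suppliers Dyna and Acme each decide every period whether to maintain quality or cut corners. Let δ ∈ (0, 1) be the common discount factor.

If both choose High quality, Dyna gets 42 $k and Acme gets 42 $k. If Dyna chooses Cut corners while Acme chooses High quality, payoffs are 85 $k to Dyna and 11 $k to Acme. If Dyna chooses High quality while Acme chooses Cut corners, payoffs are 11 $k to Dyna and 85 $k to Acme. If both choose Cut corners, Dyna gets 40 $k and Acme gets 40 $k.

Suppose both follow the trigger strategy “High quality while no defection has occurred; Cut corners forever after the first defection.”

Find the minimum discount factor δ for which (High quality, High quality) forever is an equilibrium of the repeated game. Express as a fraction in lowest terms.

Cooperation forever yields 42 each period: 42/(1−δ).
Deviating yields 85 once, then 40 forever: 85 + 40δ/(1−δ).
No profitable deviation requires 42/(1−δ) ≥ 85 + 40δ/(1−δ).
Multiplying by (1−δ): 42 ≥ 85(1−δ) + 40δ = 85 − 45δ.
So 45δ ≥ 43, i.e. δ ≥ 43/45.

43/45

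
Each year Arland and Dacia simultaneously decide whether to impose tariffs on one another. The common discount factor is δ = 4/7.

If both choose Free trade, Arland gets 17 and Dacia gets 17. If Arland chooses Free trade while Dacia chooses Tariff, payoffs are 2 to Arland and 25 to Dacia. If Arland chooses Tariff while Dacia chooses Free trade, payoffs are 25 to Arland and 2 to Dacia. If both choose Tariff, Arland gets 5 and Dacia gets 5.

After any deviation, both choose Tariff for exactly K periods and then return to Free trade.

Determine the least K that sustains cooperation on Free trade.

IC: δ(1−δ^K)/(1−δ) ≥ (25−17)/(17−5) = 2/3.
With δ = 4/7: need 1 − δ^K ≥ 2/3·(1−4/7)/(4/7), i.e. δ^K ≤ 0.5000.
Since (4/7)^1 = 0.5714 and (4/7)^2 = 0.3265, the smallest such K is 2.

2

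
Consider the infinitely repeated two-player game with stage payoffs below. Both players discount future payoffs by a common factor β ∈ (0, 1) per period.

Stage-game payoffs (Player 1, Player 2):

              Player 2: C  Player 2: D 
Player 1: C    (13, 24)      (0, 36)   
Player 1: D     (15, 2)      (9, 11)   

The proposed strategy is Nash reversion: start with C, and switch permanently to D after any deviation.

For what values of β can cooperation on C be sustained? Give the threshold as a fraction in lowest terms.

Player 1: cooperation gives 13 each period; deviation gives 15 once then 9 forever.
  13/(1−β) ≥ 15 + 9β/(1−β) ⇒ β ≥ 2/6 = 1/3.
Player 2: cooperation gives 24 each period; deviation gives 36 once then 11 forever.
  β ≥ 12/25.
Both must hold, so the binding constraint is Player 2's: β ≥ 12/25.

12/25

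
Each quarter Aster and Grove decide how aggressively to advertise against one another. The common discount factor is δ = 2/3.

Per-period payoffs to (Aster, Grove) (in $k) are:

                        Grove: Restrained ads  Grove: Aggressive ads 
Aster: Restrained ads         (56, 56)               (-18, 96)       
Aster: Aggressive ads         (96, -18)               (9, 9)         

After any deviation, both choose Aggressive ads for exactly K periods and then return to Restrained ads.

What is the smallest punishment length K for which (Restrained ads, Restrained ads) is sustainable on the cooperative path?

IC: δ(1−δ^K)/(1−δ) ≥ (96−56)/(56−9) = 40/47.
With δ = 2/3: need 1 − δ^K ≥ 40/47·(1−2/3)/(2/3), i.e. δ^K ≤ 0.5745.
Since (2/3)^1 = 0.6667 and (2/3)^2 = 0.4444, the smallest such K is 2.

2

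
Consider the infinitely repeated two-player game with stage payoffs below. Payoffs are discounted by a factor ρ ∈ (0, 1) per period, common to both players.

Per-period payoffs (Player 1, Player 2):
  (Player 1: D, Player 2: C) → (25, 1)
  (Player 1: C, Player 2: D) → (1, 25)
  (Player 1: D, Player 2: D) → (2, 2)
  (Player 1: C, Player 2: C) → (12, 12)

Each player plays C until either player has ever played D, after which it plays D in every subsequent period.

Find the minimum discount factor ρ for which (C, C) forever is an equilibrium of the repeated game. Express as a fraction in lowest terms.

13/23

12/(1−ρ) ≥ 25 + 2ρ/(1−ρ)
12 ≥ 25 − 23ρ
ρ ≥ 13/23.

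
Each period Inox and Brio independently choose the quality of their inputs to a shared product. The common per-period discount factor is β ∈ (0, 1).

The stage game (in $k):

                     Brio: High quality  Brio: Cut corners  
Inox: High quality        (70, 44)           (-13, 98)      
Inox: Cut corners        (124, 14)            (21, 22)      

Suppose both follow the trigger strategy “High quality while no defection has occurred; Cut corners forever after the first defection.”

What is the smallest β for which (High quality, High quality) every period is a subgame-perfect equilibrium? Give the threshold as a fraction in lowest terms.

For Inox: deviation gain 124−70 = 54, per-period punishment loss 70−21 = 49. IC gives β ≥ 54/103.
For Brio: gain 54, loss 22 per period, so β ≥ 54/76 = 27/38.
The tighter constraint is Brio's, so cooperation needs β ≥ 27/38.

27/38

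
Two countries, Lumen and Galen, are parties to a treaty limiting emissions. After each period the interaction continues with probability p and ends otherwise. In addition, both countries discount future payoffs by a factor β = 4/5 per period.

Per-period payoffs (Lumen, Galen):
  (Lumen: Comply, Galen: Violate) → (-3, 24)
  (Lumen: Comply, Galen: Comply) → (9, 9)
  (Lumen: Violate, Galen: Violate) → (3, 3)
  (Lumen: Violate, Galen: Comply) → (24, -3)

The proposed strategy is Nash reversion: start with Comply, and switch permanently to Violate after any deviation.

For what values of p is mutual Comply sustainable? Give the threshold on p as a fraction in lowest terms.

Expected continuation weight on next period's payoff is β·p = 4/5·p, which plays the role of the discount factor.
Cooperation requires 4/5·p ≥ (24−9)/(24−3) = 5/7, hence p ≥ 25/28.

25/28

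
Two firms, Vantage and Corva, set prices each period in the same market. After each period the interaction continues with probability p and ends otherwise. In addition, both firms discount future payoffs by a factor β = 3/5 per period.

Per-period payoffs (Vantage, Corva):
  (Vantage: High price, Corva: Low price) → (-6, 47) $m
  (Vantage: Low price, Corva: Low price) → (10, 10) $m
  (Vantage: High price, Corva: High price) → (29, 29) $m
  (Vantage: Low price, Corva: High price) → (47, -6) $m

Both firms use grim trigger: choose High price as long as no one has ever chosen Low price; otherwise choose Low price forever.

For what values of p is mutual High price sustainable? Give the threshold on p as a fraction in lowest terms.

30/37

Expected continuation weight on next period's payoff is β·p = 3/5·p, which plays the role of the discount factor.
Cooperation requires 3/5·p ≥ (47−29)/(47−10) = 18/37, hence p ≥ 30/37.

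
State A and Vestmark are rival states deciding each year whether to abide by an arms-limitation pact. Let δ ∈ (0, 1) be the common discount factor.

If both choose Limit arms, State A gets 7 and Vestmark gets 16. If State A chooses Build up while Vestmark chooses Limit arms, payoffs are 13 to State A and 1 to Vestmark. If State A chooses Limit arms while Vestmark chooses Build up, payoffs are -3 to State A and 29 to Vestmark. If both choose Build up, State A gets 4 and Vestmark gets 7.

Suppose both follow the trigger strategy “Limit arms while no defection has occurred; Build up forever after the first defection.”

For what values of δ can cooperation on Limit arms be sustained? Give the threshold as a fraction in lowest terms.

State A: cooperation gives 7 each period; deviation gives 13 once then 4 forever.
  7/(1−δ) ≥ 13 + 4δ/(1−δ) ⇒ δ ≥ 6/9 = 2/3.
Vestmark: cooperation gives 16 each period; deviation gives 29 once then 7 forever.
  δ ≥ 13/22.
Both must hold, so the binding constraint is State A's: δ ≥ 2/3.

2/3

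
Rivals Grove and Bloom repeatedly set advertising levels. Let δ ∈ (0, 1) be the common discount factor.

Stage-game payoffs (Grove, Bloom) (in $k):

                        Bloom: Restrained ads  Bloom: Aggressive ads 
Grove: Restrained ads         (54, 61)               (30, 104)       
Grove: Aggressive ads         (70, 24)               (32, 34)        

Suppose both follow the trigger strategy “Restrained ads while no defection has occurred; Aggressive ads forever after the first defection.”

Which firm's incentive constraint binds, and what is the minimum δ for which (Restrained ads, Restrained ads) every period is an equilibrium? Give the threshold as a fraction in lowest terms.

Bloom; δ ≥ 43/70

Grove's threshold: (70−54)/(70−32) = 8/19.
Bloom's threshold: (104−61)/(104−34) = 43/70.
8/19 < 43/70, so Bloom binds and δ* = 43/70.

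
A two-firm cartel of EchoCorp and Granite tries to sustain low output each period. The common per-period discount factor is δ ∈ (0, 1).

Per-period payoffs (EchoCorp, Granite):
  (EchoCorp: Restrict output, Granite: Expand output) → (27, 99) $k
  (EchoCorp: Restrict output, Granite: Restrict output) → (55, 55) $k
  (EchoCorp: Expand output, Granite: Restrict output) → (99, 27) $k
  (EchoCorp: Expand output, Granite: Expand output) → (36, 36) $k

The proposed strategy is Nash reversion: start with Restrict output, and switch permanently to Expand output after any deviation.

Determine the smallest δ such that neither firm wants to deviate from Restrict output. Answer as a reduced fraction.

44/63

Under grim trigger the critical discount factor is (T−C)/(T−P) with T = 99, C = 55, P = 36.
δ* = (99−55)/(99−36) = 44/63.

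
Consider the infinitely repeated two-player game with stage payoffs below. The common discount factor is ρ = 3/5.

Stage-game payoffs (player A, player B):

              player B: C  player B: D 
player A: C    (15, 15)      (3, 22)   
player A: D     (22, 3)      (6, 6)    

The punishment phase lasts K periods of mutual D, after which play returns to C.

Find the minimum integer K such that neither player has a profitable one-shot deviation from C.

2

Need Σ_{k=1}^{K} ρ^k ≥ (22−15)/(15−6) = 0.7778 at ρ = 3/5.
At K = 1 the sum is 0.6000 < 0.7778; at K = 2 it is 0.9600 ≥ 0.7778.
So the minimum punishment length is K = 2.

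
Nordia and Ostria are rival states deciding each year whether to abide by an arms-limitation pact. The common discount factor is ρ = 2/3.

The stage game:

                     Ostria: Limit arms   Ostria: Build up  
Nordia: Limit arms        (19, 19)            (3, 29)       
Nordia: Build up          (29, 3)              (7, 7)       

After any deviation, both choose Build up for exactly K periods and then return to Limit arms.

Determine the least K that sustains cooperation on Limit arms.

Need Σ_{k=1}^{K} ρ^k ≥ (29−19)/(19−7) = 0.8333 at ρ = 2/3.
At K = 1 the sum is 0.6667 < 0.8333; at K = 2 it is 1.1111 ≥ 0.8333.
So the minimum punishment length is K = 2.

2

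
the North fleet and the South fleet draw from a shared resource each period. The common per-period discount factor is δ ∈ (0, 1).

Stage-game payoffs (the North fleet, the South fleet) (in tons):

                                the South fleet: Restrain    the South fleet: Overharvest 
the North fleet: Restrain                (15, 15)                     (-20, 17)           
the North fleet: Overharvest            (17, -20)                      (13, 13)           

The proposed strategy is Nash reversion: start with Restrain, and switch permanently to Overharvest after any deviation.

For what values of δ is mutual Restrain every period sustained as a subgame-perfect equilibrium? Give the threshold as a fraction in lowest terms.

Cooperation forever yields 15 each period: 15/(1−δ).
Deviating yields 17 once, then 13 forever: 17 + 13δ/(1−δ).
No profitable deviation requires 15/(1−δ) ≥ 17 + 13δ/(1−δ).
Multiplying by (1−δ): 15 ≥ 17(1−δ) + 13δ = 17 − 4δ.
So 4δ ≥ 2, i.e. δ ≥ 2/4 = 1/2.

1/2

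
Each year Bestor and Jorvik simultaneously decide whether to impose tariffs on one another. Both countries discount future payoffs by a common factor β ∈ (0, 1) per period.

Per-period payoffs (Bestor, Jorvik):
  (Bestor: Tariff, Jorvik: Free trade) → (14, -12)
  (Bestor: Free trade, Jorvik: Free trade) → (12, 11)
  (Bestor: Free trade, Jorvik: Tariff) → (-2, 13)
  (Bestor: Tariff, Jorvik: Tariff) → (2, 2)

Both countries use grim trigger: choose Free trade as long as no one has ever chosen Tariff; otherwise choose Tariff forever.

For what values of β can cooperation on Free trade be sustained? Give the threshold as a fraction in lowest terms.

For Bestor: deviation gain 14−12 = 2, per-period punishment loss 12−2 = 10. IC gives β ≥ 2/12 = 1/6.
For Jorvik: gain 2, loss 9 per period, so β ≥ 2/11.
The tighter constraint is Jorvik's, so cooperation needs β ≥ 2/11.

2/11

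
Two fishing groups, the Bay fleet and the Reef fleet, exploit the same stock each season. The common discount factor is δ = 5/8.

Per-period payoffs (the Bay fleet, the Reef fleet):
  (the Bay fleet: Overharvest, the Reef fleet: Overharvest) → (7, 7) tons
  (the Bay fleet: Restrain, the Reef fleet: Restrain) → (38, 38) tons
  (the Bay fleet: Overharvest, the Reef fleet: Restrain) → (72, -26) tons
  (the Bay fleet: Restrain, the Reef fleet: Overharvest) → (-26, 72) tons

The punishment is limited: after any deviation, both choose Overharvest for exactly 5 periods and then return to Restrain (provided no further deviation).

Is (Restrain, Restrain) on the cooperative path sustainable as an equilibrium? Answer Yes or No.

Comparing payoff streams over the 6 periods until play realigns: cooperate → 38(1+δ+…+δ^5); deviate → 72 + 7(δ+…+δ^5).
Cooperation is sustained iff (38−7)(δ+…+δ^5) ≥ 72−38.
δ+…+δ^5 = 5/8·(1−(5/8)^5)/(1−5/8) = 1.5077, and (72−38)/(38−7) = 1.0968.
1.5077 ≥ 1.0968, so cooperation is sustainable.

Yes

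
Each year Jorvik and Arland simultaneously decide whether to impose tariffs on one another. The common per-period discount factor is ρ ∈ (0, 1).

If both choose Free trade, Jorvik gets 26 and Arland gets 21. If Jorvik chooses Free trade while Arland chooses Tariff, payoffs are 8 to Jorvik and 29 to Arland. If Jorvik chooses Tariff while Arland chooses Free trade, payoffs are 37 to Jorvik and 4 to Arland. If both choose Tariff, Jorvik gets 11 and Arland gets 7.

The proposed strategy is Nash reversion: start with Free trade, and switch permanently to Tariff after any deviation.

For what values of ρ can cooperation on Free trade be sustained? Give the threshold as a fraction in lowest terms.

11/26

Jorvik's threshold: (37−26)/(37−11) = 11/26.
Arland's threshold: (29−21)/(29−7) = 4/11.
11/26 > 4/11, so Jorvik binds and ρ* = 11/26.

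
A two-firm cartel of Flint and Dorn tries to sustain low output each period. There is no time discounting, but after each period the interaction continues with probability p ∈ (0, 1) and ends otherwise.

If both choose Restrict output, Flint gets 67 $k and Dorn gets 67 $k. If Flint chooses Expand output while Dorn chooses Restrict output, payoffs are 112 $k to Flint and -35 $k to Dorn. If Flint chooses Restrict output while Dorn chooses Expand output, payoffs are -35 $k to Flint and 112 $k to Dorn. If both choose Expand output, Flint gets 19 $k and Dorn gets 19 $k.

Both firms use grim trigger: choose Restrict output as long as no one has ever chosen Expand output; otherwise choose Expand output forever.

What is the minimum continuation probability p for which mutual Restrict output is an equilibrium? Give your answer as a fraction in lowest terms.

With no time discounting, the continuation probability p plays the role of the discount factor.
Grim-trigger IC: 67/(1−p) ≥ 112 + 19p/(1−p) ⇒ p ≥ (112−67)/(112−19) = 15/31.

15/31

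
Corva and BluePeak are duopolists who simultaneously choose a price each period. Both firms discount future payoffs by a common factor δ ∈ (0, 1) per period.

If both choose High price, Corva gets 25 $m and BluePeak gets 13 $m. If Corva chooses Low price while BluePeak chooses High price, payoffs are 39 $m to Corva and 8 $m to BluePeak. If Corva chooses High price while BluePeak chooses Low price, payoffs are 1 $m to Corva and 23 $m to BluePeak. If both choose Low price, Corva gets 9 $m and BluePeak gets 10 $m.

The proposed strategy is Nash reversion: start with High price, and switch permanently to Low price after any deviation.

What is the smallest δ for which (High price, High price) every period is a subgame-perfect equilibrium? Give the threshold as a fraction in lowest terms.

Corva: cooperation gives 25 each period; deviation gives 39 once then 9 forever.
  25/(1−δ) ≥ 39 + 9δ/(1−δ) ⇒ δ ≥ 14/30 = 7/15.
BluePeak: cooperation gives 13 each period; deviation gives 23 once then 10 forever.
  δ ≥ 10/13.
Both must hold, so the binding constraint is BluePeak's: δ ≥ 10/13.

10/13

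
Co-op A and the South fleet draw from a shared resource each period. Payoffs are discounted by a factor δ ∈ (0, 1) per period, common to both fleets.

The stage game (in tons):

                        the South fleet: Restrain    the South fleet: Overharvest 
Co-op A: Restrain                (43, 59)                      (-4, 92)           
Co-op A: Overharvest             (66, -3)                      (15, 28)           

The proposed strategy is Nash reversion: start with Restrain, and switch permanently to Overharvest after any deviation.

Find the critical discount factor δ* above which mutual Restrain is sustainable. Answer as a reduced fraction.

33/64

Co-op A's threshold: (66−43)/(66−15) = 23/51.
the South fleet's threshold: (92−59)/(92−28) = 33/64.
23/51 < 33/64, so the South fleet binds and δ* = 33/64.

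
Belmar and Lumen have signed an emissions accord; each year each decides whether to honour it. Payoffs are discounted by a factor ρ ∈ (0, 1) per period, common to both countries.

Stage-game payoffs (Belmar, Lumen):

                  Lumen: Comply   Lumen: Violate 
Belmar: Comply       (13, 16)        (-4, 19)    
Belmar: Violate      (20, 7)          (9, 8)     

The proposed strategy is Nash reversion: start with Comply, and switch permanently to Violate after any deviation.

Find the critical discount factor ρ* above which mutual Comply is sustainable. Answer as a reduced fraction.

Belmar: cooperation gives 13 each period; deviation gives 20 once then 9 forever.
  13/(1−ρ) ≥ 20 + 9ρ/(1−ρ) ⇒ ρ ≥ 7/11.
Lumen: cooperation gives 16 each period; deviation gives 19 once then 8 forever.
  ρ ≥ 3/11.
Both must hold, so the binding constraint is Belmar's: ρ ≥ 7/11.

7/11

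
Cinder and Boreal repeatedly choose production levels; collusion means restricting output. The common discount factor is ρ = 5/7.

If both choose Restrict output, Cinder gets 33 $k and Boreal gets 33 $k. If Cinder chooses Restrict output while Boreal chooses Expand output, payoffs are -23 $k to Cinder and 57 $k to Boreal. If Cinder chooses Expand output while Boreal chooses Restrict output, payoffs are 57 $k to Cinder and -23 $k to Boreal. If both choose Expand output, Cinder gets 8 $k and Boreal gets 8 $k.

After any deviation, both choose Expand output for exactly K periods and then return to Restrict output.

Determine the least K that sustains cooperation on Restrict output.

IC: ρ(1−ρ^K)/(1−ρ) ≥ (57−33)/(33−8) = 24/25.
With ρ = 5/7: need 1 − ρ^K ≥ 24/25·(1−5/7)/(5/7), i.e. ρ^K ≤ 0.6160.
Since (5/7)^1 = 0.7143 and (5/7)^2 = 0.5102, the smallest such K is 2.

2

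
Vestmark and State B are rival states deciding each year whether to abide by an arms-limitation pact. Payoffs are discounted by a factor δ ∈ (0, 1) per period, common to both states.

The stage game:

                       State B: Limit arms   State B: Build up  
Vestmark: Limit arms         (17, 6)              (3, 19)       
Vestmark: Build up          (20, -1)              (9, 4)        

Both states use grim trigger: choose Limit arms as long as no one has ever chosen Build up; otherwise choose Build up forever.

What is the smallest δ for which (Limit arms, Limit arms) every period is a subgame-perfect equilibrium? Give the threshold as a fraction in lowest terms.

13/15

Vestmark: cooperation gives 17 each period; deviation gives 20 once then 9 forever.
  17/(1−δ) ≥ 20 + 9δ/(1−δ) ⇒ δ ≥ 3/11.
State B: cooperation gives 6 each period; deviation gives 19 once then 4 forever.
  δ ≥ 13/15.
Both must hold, so the binding constraint is State B's: δ ≥ 13/15.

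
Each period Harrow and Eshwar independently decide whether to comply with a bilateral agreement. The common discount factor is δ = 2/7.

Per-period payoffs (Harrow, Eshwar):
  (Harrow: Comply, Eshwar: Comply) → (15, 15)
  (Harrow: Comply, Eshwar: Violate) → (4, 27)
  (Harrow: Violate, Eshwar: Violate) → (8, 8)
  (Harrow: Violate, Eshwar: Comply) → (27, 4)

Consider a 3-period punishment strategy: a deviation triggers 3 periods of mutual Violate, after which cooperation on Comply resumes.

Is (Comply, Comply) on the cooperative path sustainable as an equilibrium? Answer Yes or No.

No

Comparing payoff streams over the 4 periods until play realigns: cooperate → 15(1+δ+…+δ^3); deviate → 27 + 8(δ+…+δ^3).
Cooperation is sustained iff (15−8)(δ+…+δ^3) ≥ 27−15.
δ+…+δ^3 = 2/7·(1−(2/7)^3)/(1−2/7) = 0.3907, and (27−15)/(15−8) = 1.7143.
0.3907 < 1.7143, so cooperation is not sustainable.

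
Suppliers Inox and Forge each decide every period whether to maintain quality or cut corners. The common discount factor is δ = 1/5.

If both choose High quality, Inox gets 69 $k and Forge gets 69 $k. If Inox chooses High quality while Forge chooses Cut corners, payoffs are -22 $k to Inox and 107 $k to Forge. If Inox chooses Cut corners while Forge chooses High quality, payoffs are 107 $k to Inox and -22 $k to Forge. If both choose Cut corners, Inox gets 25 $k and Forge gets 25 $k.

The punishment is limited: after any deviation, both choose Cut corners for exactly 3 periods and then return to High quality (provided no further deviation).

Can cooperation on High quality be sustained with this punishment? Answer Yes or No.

No

Comparing payoff streams over the 4 periods until play realigns: cooperate → 69(1+δ+…+δ^3); deviate → 107 + 25(δ+…+δ^3).
Cooperation is sustained iff (69−25)(δ+…+δ^3) ≥ 107−69.
δ+…+δ^3 = 1/5·(1−(1/5)^3)/(1−1/5) = 0.2480, and (107−69)/(69−25) = 0.8636.
0.2480 < 0.8636, so cooperation is not sustainable.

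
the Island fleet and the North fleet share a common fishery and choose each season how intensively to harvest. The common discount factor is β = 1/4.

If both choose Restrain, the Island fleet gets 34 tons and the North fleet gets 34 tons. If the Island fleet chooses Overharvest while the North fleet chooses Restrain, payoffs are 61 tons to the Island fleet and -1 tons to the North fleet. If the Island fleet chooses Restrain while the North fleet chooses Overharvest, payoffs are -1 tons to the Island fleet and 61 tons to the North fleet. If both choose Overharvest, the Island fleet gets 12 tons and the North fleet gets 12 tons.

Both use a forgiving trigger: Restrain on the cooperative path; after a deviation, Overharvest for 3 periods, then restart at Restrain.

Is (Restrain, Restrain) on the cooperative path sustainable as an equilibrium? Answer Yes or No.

Comparing payoff streams over the 4 periods until play realigns: cooperate → 34(1+β+…+β^3); deviate → 61 + 12(β+…+β^3).
Cooperation is sustained iff (34−12)(β+…+β^3) ≥ 61−34.
β+…+β^3 = 1/4·(1−(1/4)^3)/(1−1/4) = 0.3281, and (61−34)/(34−12) = 1.2273.
0.3281 < 1.2273, so cooperation is not sustainable.

No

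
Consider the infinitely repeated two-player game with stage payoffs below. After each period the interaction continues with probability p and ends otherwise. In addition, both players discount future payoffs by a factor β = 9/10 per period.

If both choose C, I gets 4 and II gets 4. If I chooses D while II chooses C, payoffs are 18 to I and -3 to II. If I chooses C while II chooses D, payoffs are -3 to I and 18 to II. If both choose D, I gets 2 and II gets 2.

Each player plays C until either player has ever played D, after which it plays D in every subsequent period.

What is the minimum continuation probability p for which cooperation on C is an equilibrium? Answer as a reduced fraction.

Expected continuation weight on next period's payoff is β·p = 9/10·p, which plays the role of the discount factor.
Cooperation requires 9/10·p ≥ (18−4)/(18−2) = 7/8, hence p ≥ 35/36.

35/36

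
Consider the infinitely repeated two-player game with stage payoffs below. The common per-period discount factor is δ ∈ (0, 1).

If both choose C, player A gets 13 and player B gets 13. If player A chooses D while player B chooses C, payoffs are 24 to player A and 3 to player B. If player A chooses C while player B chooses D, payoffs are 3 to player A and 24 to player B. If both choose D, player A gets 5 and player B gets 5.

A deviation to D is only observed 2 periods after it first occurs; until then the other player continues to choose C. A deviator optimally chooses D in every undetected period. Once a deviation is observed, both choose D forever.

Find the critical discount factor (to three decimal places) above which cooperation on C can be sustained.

0.761

Deviating for the 2 undetected periods gains 24−13 = 11 per period over cooperation, then loses 13−5 = 8 per period forever once punishment starts.
Gain: 11(1 + δ + … + δ^1); loss: 8·δ^2/(1−δ).
No profitable deviation ⇔ 11(1−δ^2) ≤ 8·δ^2, i.e. δ^2 ≥ 11/(11+8) = 11/19.
Hence δ ≥ (11/19)^(1/2) ≈ 0.761.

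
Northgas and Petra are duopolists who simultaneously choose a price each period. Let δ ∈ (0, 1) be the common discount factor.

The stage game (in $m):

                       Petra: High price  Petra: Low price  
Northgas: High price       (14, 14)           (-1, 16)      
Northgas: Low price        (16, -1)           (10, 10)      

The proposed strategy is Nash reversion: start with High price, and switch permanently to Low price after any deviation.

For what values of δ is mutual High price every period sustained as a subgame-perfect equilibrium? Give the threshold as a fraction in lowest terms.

14/(1−δ) ≥ 16 + 10δ/(1−δ)
14 ≥ 16 − 6δ
δ ≥ 2/6 = 1/3.

1/3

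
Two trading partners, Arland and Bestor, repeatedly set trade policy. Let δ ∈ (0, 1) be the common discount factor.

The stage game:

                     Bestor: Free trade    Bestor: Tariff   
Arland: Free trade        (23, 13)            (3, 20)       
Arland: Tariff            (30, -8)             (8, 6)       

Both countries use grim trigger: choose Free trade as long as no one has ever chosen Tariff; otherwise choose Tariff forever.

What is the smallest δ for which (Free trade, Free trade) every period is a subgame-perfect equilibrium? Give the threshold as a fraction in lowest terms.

1/2

Arland's threshold: (30−23)/(30−8) = 7/22.
Bestor's threshold: (20−13)/(20−6) = 1/2.
7/22 < 1/2, so Bestor binds and δ* = 1/2.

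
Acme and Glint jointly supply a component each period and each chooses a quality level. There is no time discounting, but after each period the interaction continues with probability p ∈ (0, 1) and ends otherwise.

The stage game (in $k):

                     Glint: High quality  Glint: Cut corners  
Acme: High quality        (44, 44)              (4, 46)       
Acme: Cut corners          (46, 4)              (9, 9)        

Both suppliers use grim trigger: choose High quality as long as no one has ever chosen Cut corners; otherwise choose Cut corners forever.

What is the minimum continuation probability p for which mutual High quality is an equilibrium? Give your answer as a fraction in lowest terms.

2/37

Expected cooperation value is 44 + p·44 + p²·44 + … = 44/(1−p); deviation gives 46 + p·9/(1−p).
44 ≥ 46(1−p) + 9p ⇒ 37p ≥ 2 ⇒ p ≥ 2/37.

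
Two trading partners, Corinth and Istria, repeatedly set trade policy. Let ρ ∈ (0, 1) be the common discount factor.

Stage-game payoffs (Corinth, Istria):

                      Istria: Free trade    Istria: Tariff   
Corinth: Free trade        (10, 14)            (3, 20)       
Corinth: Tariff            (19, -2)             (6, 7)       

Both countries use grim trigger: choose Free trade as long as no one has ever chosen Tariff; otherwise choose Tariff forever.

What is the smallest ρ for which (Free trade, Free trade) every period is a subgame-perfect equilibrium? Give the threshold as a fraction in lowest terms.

Corinth: cooperation gives 10 each period; deviation gives 19 once then 6 forever.
  10/(1−ρ) ≥ 19 + 6ρ/(1−ρ) ⇒ ρ ≥ 9/13.
Istria: cooperation gives 14 each period; deviation gives 20 once then 7 forever.
  ρ ≥ 6/13.
Both must hold, so the binding constraint is Corinth's: ρ ≥ 9/13.

9/13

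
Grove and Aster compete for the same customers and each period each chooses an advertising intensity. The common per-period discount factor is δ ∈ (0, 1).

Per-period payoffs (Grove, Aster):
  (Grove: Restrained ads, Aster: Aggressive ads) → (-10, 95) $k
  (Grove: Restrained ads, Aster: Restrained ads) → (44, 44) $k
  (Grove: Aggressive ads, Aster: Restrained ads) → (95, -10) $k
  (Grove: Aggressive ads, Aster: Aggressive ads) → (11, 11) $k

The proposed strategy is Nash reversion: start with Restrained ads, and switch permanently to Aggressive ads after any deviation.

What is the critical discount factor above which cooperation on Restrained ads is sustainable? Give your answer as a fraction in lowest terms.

Cooperation forever yields 44 each period: 44/(1−δ).
Deviating yields 95 once, then 11 forever: 95 + 11δ/(1−δ).
No profitable deviation requires 44/(1−δ) ≥ 95 + 11δ/(1−δ).
Multiplying by (1−δ): 44 ≥ 95(1−δ) + 11δ = 95 − 84δ.
So 84δ ≥ 51, i.e. δ ≥ 51/84 = 17/28.

17/28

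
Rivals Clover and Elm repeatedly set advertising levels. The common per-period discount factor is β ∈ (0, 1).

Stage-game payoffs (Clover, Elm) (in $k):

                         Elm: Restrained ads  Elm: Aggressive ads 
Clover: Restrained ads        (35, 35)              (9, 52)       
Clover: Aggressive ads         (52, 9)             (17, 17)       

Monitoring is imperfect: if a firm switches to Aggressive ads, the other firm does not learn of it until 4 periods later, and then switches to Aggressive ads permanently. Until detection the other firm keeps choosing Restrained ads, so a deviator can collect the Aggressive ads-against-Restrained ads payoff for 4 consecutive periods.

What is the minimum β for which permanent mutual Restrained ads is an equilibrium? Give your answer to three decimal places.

The best deviation is to choose Aggressive ads for all 4 undetected periods, earning 52 each, then 17 forever once detected.
Deviation value: 52(1−β^4)/(1−β) + 17β^4/(1−β); cooperation value: 35/(1−β).
IC: 35 ≥ 52(1−β^4) + 17β^4 = 52 − 35β^4.
So β^4 ≥ 17/35, giving β ≥ (17/35)^(1/4) ≈ 0.835.

0.835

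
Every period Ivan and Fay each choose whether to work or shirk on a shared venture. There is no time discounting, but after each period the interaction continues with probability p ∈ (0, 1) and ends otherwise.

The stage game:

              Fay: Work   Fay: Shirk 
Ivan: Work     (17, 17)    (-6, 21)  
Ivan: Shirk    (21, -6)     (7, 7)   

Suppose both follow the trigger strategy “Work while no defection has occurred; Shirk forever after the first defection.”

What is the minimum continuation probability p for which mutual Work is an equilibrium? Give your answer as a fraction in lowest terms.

2/7

Expected cooperation value is 17 + p·17 + p²·17 + … = 17/(1−p); deviation gives 21 + p·7/(1−p).
17 ≥ 21(1−p) + 7p ⇒ 14p ≥ 4 ⇒ p ≥ 4/14 = 2/7.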